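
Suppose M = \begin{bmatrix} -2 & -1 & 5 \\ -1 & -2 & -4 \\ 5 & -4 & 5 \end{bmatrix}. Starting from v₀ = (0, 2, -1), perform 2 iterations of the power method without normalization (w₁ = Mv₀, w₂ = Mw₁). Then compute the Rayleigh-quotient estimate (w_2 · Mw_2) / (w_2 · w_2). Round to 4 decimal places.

8.8331

w1 = Mv₀ = ((-2)·0 + (-1)·2 + 5·(-1); (-1)·0 + (-2)·2 + (-4)·(-1); 5·0 + (-4)·2 + 5·(-1)) = (-7, 0, -13)
w2 = Mw1 = ((-2)·(-7) + (-1)·0 + 5·(-13); (-1)·(-7) + (-2)·0 + (-4)·(-13); 5·(-7) + (-4)·0 + 5·(-13)) = (-51, 59, -100)
Mw2 = (-457, 333, -991)
w2·Mw2 = (-51)·(-457) + 59·333 + (-100)·(-991) = 142054; w2·w2 = (-51)·(-51) + 59·59 + (-100)·(-100) = 16082
λ ≈ 142054/16082 = 8.8331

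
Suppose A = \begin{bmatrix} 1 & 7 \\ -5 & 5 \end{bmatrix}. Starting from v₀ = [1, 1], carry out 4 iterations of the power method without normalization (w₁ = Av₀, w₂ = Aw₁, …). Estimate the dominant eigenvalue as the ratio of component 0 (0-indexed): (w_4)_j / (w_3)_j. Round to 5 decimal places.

w1 = Av₀ = (1·1 + 7·1; (-5)·1 + 5·1) = (8, 0)
w2 = Aw1 = (1·8 + 7·0; (-5)·8 + 5·0) = (8, -40)
w3 = Aw2 = (-272, -240)
w4 = Aw3 = (-1952, 160)
Ratio at component: -1952 / -272 = 7.17647

λ ≈ 7.17647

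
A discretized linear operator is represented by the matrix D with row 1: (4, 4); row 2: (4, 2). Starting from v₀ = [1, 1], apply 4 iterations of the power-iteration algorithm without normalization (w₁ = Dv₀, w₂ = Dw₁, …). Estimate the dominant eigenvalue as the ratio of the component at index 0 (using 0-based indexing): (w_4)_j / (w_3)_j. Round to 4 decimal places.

w1 = Dv₀ = (4·1 + 4·1; 4·1 + 2·1) = (8, 6)
w2 = Dw1 = (4·8 + 4·6; 4·8 + 2·6) = (56, 44)
w3 = Dw2 = (400, 312)
w4 = Dw3 = (2848, 2224)
Ratio at component: 2848 / 400 = 7.1200

7.1200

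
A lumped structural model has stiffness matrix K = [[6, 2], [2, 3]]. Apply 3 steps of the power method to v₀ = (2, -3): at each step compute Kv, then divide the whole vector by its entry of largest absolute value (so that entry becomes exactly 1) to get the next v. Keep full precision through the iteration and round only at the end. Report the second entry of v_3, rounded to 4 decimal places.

0.2867

Kv0 = (6.00000, -5.00000); divide by 6.00000 → v1 = (1.00000, -0.83333)
Kv1 = (4.33333, -0.50000); divide by 4.33333 → v2 = (1.00000, -0.11538)
Kv2 = (5.76923, 1.65385); divide by 5.76923 → v3 = (1.00000, 0.28667)
Requested entry of v3: 43/150 = 0.2867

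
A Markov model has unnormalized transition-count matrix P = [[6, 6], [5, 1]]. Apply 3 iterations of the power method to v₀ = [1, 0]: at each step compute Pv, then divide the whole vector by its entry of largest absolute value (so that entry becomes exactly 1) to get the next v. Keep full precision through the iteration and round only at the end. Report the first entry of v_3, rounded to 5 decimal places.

Pv0 = (6.000000, 5.000000); divide by 6.000000 → v1 = (1.000000, 0.833333)
Pv1 = (11.000000, 5.833333); divide by 11.000000 → v2 = (1.000000, 0.530303)
Pv2 = (9.181818, 5.530303); divide by 9.181818 → v3 = (1.000000, 0.602310)
Requested entry of v3: 606/606 = 1.00000

1.00000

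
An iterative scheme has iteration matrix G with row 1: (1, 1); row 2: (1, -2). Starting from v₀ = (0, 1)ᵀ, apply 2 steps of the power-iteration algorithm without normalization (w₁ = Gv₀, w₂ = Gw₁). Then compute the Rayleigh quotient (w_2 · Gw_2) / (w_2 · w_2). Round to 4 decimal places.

-2.2692

w1 = Gv₀ = (1·0 + 1·1; 1·0 + (-2)·1) = (1, -2)
w2 = Gw1 = (1·1 + 1·(-2); 1·1 + (-2)·(-2)) = (-1, 5)
Gw2 = (4, -11)
w2·Gw2 = (-1)·4 + 5·(-11) = -59; w2·w2 = (-1)·(-1) + 5·5 = 26
λ ≈ -59/26 = -2.2692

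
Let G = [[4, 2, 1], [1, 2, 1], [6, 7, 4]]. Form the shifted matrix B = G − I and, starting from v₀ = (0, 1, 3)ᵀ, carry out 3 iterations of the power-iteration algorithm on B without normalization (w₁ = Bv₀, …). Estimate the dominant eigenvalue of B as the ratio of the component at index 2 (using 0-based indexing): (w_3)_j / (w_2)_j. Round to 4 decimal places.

μ ≈ 6.8585

B = G − I has rows (3, 2, 1); (1, 1, 1); (6, 7, 3)
w1 = Bv₀ = (3·0 + 2·1 + 1·3; 1·0 + 1·1 + 1·3; 6·0 + 7·1 + 3·3) = (5, 4, 16)
w2 = Bw1 = (3·5 + 2·4 + 1·16; 1·5 + 1·4 + 1·16; 6·5 + 7·4 + 3·16) = (39, 25, 106)
w3 = Bw2 = (273, 170, 727)
Ratio: 727/106 = 6.8585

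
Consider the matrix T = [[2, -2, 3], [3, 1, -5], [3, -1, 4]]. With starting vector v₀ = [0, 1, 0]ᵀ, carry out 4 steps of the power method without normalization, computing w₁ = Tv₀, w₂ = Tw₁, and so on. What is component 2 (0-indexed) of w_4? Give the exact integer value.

-465

w1 = Tv₀ = (2·0 + (-2)·1 + 3·0; 3·0 + 1·1 + (-5)·0; 3·0 + (-1)·1 + 4·0) = (-2, 1, -1)
w2 = Tw1 = (2·(-2) + (-2)·1 + 3·(-1); 3·(-2) + 1·1 + (-5)·(-1); 3·(-2) + (-1)·1 + 4·(-1)) = (-9, 0, -11)
w3 = Tw2 = (-51, 28, -71)
w4 = Tw3 = (-371, 230, -465)
The requested component of w4 is -465.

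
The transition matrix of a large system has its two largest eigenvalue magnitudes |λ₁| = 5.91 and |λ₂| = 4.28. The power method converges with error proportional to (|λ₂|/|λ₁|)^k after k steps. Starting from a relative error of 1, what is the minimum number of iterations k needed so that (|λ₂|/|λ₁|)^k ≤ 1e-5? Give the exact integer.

36

|λ₂/λ₁| = 4.28/5.91 = 0.72420
Need k ≥ ln(1e-5) / ln(0.72420) = -11.5129 / -0.3227 ≈ 35.678
Smallest integer k satisfying the bound: 36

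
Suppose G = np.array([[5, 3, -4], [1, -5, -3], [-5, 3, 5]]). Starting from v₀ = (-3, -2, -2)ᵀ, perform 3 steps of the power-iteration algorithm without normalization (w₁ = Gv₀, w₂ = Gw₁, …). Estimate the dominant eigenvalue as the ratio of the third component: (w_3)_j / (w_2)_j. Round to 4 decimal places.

3.8384

w1 = Gv₀ = (5·(-3) + 3·(-2) + (-4)·(-2); 1·(-3) + (-5)·(-2) + (-3)·(-2); (-5)·(-3) + 3·(-2) + 5·(-2)) = (-13, 13, -1)
w2 = Gw1 = (5·(-13) + 3·13 + (-4)·(-1); 1·(-13) + (-5)·13 + (-3)·(-1); (-5)·(-13) + 3·13 + 5·(-1)) = (-22, -75, 99)
w3 = Gw2 = (-731, 56, 380)
Ratio at component: 380 / 99 = 3.8384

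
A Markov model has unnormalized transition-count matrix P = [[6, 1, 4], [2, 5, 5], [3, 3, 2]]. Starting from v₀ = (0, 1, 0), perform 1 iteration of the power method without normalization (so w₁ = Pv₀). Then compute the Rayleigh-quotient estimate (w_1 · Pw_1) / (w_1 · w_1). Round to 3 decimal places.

w1 = Pv₀ = (6·0 + 1·1 + 4·0; 2·0 + 5·1 + 5·0; 3·0 + 3·1 + 2·0) = (1, 5, 3)
Pw1 = (23, 42, 24)
w1·Pw1 = 1·23 + 5·42 + 3·24 = 305; w1·w1 = 1·1 + 5·5 + 3·3 = 35
λ ≈ 305/35 = 8.714

λ ≈ 8.714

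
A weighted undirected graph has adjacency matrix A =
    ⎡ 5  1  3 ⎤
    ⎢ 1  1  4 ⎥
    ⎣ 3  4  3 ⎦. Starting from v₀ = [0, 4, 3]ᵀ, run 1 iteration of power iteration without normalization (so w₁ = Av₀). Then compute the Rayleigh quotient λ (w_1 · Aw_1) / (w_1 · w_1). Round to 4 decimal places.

w1 = Av₀ = (5·0 + 1·4 + 3·3; 1·0 + 1·4 + 4·3; 3·0 + 4·4 + 3·3) = (13, 16, 25)
Aw1 = (156, 129, 178)
w1·Aw1 = 13·156 + 16·129 + 25·178 = 8542; w1·w1 = 13·13 + 16·16 + 25·25 = 1050
λ ≈ 8542/1050 = 8.1352

8.1352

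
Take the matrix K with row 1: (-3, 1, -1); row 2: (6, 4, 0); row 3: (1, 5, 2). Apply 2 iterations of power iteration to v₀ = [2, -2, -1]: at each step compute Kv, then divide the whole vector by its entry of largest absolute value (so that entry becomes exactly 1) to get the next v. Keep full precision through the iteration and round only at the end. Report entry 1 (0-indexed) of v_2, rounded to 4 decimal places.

-0.7429

Kv0 = (-7.00000, 4.00000, -10.00000); divide by -10.00000 → v1 = (0.70000, -0.40000, 1.00000)
Kv1 = (-3.50000, 2.60000, 0.70000); divide by -3.50000 → v2 = (1.00000, -0.74286, -0.20000)
Requested entry of v2: -26/35 = -0.7429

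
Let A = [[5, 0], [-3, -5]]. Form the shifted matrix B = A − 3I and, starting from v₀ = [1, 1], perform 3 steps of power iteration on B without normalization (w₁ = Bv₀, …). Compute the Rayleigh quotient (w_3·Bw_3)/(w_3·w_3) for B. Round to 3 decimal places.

-7.963

B = A − 3I has rows (2, 0); (-3, -8)
w1 = Bv₀ = (2·1 + 0·1; (-3)·1 + (-8)·1) = (2, -11)
w2 = Bw1 = (2·2 + 0·(-11); (-3)·2 + (-8)·(-11)) = (4, 82)
w3 = Bw2 = (8, -668)
Bw3 = (16, 5320)
w3·Bw3 = -3553632; w3·w3 = 446288; μ ≈ -3553632/446288 = -7.963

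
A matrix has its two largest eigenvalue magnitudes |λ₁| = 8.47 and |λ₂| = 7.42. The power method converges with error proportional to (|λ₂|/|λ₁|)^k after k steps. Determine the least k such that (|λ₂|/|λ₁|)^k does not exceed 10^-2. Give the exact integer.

|λ₂/λ₁| = 7.42/8.47 = 0.87603
Need k ≥ ln(10^-2) / ln(0.87603) = -4.6052 / -0.1324 ≈ 34.795
Smallest integer k satisfying the bound: 35

35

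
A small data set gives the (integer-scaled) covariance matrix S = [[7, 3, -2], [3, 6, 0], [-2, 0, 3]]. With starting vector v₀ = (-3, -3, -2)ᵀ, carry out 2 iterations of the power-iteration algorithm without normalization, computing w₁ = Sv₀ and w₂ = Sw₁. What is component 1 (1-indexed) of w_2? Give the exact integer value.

-263

w1 = Sv₀ = (-26, -27, 0)
w2 = Sw1 = (-263, -240, 52)
The requested component of w2 is -263.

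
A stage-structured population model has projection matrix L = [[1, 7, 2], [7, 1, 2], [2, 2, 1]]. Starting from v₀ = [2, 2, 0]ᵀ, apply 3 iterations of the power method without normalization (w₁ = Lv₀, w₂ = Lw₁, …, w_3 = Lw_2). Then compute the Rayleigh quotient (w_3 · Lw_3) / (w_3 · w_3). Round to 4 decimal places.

9.0000

w1 = Lv₀ = (1·2 + 7·2 + 2·0; 7·2 + 1·2 + 2·0; 2·2 + 2·2 + 1·0) = (16, 16, 8)
w2 = Lw1 = (1·16 + 7·16 + 2·8; 7·16 + 1·16 + 2·8; 2·16 + 2·16 + 1·8) = (144, 144, 72)
w3 = Lw2 = (1296, 1296, 648)
Lw3 = (11664, 11664, 5832)
w3·Lw3 = 1296·11664 + 1296·11664 + 648·5832 = 34012224; w3·w3 = 1296·1296 + 1296·1296 + 648·648 = 3779136
λ ≈ 34012224/3779136 = 9.0000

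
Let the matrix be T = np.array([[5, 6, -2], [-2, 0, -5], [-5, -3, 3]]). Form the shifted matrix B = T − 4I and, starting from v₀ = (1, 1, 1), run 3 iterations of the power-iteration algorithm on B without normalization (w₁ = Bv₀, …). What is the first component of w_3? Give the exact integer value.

397

B = T − 4I has rows (1, 6, -2); (-2, -4, -5); (-5, -3, -1)
w1 = Bv₀ = (1·1 + 6·1 + (-2)·1; (-2)·1 + (-4)·1 + (-5)·1; (-5)·1 + (-3)·1 + (-1)·1) = (5, -11, -9)
w2 = Bw1 = (1·5 + 6·(-11) + (-2)·(-9); (-2)·5 + (-4)·(-11) + (-5)·(-9); (-5)·5 + (-3)·(-11) + (-1)·(-9)) = (-43, 79, 17)
w3 = Bw2 = (397, -315, -39)
Requested component of w3: 397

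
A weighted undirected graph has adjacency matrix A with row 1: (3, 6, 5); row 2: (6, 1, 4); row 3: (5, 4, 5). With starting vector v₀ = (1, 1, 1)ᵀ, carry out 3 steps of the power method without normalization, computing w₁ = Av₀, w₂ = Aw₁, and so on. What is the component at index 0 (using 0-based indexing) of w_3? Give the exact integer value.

2360

w1 = Av₀ = (14, 11, 14)
w2 = Aw1 = (178, 151, 184)
w3 = Aw2 = (2360, 1955, 2414)
The requested component of w3 is 2360.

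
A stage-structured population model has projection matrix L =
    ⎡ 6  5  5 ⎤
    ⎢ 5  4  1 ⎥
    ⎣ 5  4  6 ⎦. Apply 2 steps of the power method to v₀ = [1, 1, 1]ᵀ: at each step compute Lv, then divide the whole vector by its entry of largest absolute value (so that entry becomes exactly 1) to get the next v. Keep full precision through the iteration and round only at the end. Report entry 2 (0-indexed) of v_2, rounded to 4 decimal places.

Lv0 = (16.00000, 10.00000, 15.00000); divide by 16.00000 → v1 = (1.00000, 0.62500, 0.93750)
Lv1 = (13.81250, 8.43750, 13.12500); divide by 13.81250 → v2 = (1.00000, 0.61086, 0.95023)
Requested entry of v2: 210/221 = 0.9502

0.9502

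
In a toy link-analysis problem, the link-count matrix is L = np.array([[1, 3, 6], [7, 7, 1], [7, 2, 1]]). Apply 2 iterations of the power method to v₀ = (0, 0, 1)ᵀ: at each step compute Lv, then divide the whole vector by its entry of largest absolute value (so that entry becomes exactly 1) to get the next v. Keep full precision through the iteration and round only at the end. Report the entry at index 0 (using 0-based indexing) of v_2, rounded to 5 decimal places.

Lv0 = (6.000000, 1.000000, 1.000000); divide by 6.000000 → v1 = (1.000000, 0.166667, 0.166667)
Lv1 = (2.500000, 8.333333, 7.500000); divide by 8.333333 → v2 = (0.300000, 1.000000, 0.900000)
Requested entry of v2: 15/50 = 0.30000

0.30000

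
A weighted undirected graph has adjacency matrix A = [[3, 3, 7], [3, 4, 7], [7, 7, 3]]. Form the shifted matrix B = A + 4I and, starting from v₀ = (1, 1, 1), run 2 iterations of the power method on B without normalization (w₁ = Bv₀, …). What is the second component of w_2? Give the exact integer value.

B = A + 4I has rows (7, 3, 7); (3, 8, 7); (7, 7, 7)
w1 = Bv₀ = (17, 18, 21)
w2 = Bw1 = (320, 342, 392)
Requested component of w2: 342

342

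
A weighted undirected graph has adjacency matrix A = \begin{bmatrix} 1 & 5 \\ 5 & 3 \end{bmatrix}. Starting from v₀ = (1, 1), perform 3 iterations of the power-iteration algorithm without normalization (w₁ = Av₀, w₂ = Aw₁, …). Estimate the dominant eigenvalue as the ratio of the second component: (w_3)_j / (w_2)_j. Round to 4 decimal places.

w1 = Av₀ = (1·1 + 5·1; 5·1 + 3·1) = (6, 8)
w2 = Aw1 = (1·6 + 5·8; 5·6 + 3·8) = (46, 54)
w3 = Aw2 = (316, 392)
Ratio at component: 392 / 54 = 7.2593

λ ≈ 7.2593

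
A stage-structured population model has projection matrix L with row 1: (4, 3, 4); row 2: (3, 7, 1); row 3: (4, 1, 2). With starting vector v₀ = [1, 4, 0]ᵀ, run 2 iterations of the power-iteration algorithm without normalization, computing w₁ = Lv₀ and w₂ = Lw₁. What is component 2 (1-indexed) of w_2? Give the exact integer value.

273

w1 = Lv₀ = (16, 31, 8)
w2 = Lw1 = (189, 273, 111)
The requested component of w2 is 273.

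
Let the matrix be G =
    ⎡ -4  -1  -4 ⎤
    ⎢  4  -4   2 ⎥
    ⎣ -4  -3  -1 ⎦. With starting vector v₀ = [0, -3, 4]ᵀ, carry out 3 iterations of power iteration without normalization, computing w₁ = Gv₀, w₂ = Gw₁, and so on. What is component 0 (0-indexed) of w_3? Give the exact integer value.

126

w1 = Gv₀ = ((-4)·0 + (-1)·(-3) + (-4)·4; 4·0 + (-4)·(-3) + 2·4; (-4)·0 + (-3)·(-3) + (-1)·4) = (-13, 20, 5)
w2 = Gw1 = ((-4)·(-13) + (-1)·20 + (-4)·5; 4·(-13) + (-4)·20 + 2·5; (-4)·(-13) + (-3)·20 + (-1)·5) = (12, -122, -13)
w3 = Gw2 = (126, 510, 331)
The requested component of w3 is 126.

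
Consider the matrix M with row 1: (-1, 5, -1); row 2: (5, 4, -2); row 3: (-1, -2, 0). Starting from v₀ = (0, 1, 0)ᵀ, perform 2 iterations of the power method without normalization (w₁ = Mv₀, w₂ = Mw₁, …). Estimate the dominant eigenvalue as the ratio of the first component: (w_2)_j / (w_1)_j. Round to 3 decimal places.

λ ≈ 3.400

w1 = Mv₀ = ((-1)·0 + 5·1 + (-1)·0; 5·0 + 4·1 + (-2)·0; (-1)·0 + (-2)·1 + 0·0) = (5, 4, -2)
w2 = Mw1 = ((-1)·5 + 5·4 + (-1)·(-2); 5·5 + 4·4 + (-2)·(-2); (-1)·5 + (-2)·4 + 0·(-2)) = (17, 45, -13)
Ratio at component: 17 / 5 = 3.400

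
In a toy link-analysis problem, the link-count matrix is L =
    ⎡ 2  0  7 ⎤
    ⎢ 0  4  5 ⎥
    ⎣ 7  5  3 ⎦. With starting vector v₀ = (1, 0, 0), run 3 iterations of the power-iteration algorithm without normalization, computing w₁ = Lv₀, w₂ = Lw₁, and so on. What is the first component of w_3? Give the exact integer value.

351

w1 = Lv₀ = (2·1 + 0·0 + 7·0; 0·1 + 4·0 + 5·0; 7·1 + 5·0 + 3·0) = (2, 0, 7)
w2 = Lw1 = (2·2 + 0·0 + 7·7; 0·2 + 4·0 + 5·7; 7·2 + 5·0 + 3·7) = (53, 35, 35)
w3 = Lw2 = (351, 315, 651)
The requested component of w3 is 351.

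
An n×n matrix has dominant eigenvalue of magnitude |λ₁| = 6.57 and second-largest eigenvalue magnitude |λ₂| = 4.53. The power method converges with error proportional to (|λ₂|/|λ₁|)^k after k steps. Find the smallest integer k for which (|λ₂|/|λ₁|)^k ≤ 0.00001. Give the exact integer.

|λ₂/λ₁| = 4.53/6.57 = 0.68950
Need k ≥ ln(0.00001) / ln(0.68950) = -11.5129 / -0.3718 ≈ 30.966
Smallest integer k satisfying the bound: 31

31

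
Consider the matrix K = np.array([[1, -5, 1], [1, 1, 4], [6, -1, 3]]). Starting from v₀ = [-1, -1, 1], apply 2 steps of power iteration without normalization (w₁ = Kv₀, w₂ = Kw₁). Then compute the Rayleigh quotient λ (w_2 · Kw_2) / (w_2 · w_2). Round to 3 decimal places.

w1 = Kv₀ = (1·(-1) + (-5)·(-1) + 1·1; 1·(-1) + 1·(-1) + 4·1; 6·(-1) + (-1)·(-1) + 3·1) = (5, 2, -2)
w2 = Kw1 = (1·5 + (-5)·2 + 1·(-2); 1·5 + 1·2 + 4·(-2); 6·5 + (-1)·2 + 3·(-2)) = (-7, -1, 22)
Kw2 = (20, 80, 25)
w2·Kw2 = (-7)·20 + (-1)·80 + 22·25 = 330; w2·w2 = (-7)·(-7) + (-1)·(-1) + 22·22 = 534
λ ≈ 330/534 = 0.618

0.618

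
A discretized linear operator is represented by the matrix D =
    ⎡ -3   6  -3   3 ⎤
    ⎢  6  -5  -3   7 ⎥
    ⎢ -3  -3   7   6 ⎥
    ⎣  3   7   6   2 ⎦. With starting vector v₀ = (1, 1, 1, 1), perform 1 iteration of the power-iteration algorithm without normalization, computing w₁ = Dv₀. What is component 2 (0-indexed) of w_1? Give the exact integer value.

w1 = Dv₀ = ((-3)·1 + 6·1 + (-3)·1 + 3·1; 6·1 + (-5)·1 + (-3)·1 + 7·1; (-3)·1 + (-3)·1 + 7·1 + 6·1; 3·1 + 7·1 + 6·1 + 2·1) = (3, 5, 7, 18)
The requested component of w1 is 7.

7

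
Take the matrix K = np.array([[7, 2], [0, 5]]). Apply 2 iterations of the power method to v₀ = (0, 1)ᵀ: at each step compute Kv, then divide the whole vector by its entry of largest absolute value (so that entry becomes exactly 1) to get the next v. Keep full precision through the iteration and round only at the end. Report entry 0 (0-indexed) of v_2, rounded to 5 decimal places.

0.96000

Kv0 = (2.000000, 5.000000); divide by 5.000000 → v1 = (0.400000, 1.000000)
Kv1 = (4.800000, 5.000000); divide by 5.000000 → v2 = (0.960000, 1.000000)
Requested entry of v2: 24/25 = 0.96000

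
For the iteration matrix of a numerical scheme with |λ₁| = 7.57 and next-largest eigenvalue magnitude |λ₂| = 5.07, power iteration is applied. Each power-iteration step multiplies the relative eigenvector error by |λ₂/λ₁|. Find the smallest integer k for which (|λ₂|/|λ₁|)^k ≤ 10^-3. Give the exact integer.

|λ₂/λ₁| = 5.07/7.57 = 0.66975
Need k ≥ ln(10^-3) / ln(0.66975) = -6.9078 / -0.4009 ≈ 17.233
Smallest integer k satisfying the bound: 18

18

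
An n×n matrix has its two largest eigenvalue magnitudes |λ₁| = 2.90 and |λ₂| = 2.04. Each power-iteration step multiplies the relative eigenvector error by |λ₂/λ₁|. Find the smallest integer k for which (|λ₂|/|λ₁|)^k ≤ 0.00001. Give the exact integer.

|λ₂/λ₁| = 2.04/2.90 = 0.70345
Need k ≥ ln(0.00001) / ln(0.70345) = -11.5129 / -0.3518 ≈ 32.729
Smallest integer k satisfying the bound: 33

33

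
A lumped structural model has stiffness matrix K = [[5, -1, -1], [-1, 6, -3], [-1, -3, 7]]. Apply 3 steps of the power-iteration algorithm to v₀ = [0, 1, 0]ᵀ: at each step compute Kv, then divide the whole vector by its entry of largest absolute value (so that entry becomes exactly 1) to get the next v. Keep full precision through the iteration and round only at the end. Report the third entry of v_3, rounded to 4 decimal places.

Kv0 = (-1.00000, 6.00000, -3.00000); divide by 6.00000 → v1 = (-0.16667, 1.00000, -0.50000)
Kv1 = (-1.33333, 7.66667, -6.33333); divide by 7.66667 → v2 = (-0.17391, 1.00000, -0.82609)
Kv2 = (-1.04348, 8.65217, -8.60870); divide by 8.65217 → v3 = (-0.12060, 1.00000, -0.99497)
Requested entry of v3: -396/398 = -0.9950

-0.9950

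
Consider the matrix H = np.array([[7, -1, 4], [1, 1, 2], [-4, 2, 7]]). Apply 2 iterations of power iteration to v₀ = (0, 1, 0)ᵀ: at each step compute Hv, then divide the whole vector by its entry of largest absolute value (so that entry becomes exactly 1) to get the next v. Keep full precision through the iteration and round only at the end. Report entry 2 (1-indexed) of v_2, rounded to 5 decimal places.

Hv0 = (-1.000000, 1.000000, 2.000000); divide by 2.000000 → v1 = (-0.500000, 0.500000, 1.000000)
Hv1 = (0.000000, 2.000000, 10.000000); divide by 10.000000 → v2 = (0.000000, 0.200000, 1.000000)
Requested entry of v2: 4/20 = 0.20000

0.20000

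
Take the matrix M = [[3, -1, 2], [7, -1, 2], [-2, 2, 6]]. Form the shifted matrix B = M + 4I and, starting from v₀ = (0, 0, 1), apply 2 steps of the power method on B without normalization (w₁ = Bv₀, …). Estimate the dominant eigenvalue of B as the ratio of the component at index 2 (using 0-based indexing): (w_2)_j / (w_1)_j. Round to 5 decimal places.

B = M + 4I has rows (7, -1, 2); (7, 3, 2); (-2, 2, 10)
w1 = Bv₀ = (7·0 + (-1)·0 + 2·1; 7·0 + 3·0 + 2·1; (-2)·0 + 2·0 + 10·1) = (2, 2, 10)
w2 = Bw1 = (7·2 + (-1)·2 + 2·10; 7·2 + 3·2 + 2·10; (-2)·2 + 2·2 + 10·10) = (32, 40, 100)
Ratio: 100/10 = 10.00000

10.00000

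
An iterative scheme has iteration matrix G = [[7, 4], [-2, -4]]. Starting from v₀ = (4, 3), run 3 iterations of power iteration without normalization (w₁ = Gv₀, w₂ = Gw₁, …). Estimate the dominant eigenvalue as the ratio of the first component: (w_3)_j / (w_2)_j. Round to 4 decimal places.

7.0000

w1 = Gv₀ = (40, -20)
w2 = Gw1 = (200, 0)
w3 = Gw2 = (1400, -400)
Ratio at component: 1400 / 200 = 7.0000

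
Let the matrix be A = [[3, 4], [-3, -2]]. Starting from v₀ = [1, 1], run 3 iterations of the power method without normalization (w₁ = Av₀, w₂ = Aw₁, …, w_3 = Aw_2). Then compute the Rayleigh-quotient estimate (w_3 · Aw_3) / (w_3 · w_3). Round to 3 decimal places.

1.735

w1 = Av₀ = (7, -5)
w2 = Aw1 = (1, -11)
w3 = Aw2 = (-41, 19)
Aw3 = (-47, 85)
w3·Aw3 = (-41)·(-47) + 19·85 = 3542; w3·w3 = (-41)·(-41) + 19·19 = 2042
λ ≈ 3542/2042 = 1.735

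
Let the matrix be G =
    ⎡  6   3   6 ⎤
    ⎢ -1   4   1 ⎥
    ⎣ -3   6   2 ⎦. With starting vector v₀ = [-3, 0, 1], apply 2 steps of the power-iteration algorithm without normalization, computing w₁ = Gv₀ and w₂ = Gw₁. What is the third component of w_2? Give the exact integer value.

w1 = Gv₀ = (-12, 4, 11)
w2 = Gw1 = (6, 39, 82)
The requested component of w2 is 82.

82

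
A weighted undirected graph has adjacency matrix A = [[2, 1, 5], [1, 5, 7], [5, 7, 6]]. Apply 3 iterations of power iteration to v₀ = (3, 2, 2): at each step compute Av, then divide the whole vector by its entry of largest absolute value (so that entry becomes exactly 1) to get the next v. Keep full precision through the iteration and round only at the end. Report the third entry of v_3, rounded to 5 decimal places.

1.00000

Av0 = (18.000000, 27.000000, 41.000000); divide by 41.000000 → v1 = (0.439024, 0.658537, 1.000000)
Av1 = (6.536585, 10.731707, 12.804878); divide by 12.804878 → v2 = (0.510476, 0.838095, 1.000000)
Av2 = (6.859048, 11.700952, 14.419048); divide by 14.419048 → v3 = (0.475694, 0.811493, 1.000000)
Requested entry of v3: 7570/7570 = 1.00000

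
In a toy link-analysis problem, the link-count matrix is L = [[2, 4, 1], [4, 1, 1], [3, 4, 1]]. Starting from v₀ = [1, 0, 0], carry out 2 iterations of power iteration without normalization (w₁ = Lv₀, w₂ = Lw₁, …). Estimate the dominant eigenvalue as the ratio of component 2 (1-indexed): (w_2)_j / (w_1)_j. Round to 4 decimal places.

w1 = Lv₀ = (2·1 + 4·0 + 1·0; 4·1 + 1·0 + 1·0; 3·1 + 4·0 + 1·0) = (2, 4, 3)
w2 = Lw1 = (2·2 + 4·4 + 1·3; 4·2 + 1·4 + 1·3; 3·2 + 4·4 + 1·3) = (23, 15, 25)
Ratio at component: 15 / 4 = 3.7500

λ ≈ 3.7500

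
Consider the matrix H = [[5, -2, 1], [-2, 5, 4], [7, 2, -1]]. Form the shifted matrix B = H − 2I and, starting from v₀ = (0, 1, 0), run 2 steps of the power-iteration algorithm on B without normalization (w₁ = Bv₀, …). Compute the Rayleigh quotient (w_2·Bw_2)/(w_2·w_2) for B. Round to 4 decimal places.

μ ≈ 1.6703

B = H − 2I has rows (3, -2, 1); (-2, 3, 4); (7, 2, -3)
w1 = Bv₀ = (3·0 + (-2)·1 + 1·0; (-2)·0 + 3·1 + 4·0; 7·0 + 2·1 + (-3)·0) = (-2, 3, 2)
w2 = Bw1 = (3·(-2) + (-2)·3 + 1·2; (-2)·(-2) + 3·3 + 4·2; 7·(-2) + 2·3 + (-3)·2) = (-10, 21, -14)
Bw2 = (-86, 27, 14)
w2·Bw2 = 1231; w2·w2 = 737; μ ≈ 1231/737 = 1.6703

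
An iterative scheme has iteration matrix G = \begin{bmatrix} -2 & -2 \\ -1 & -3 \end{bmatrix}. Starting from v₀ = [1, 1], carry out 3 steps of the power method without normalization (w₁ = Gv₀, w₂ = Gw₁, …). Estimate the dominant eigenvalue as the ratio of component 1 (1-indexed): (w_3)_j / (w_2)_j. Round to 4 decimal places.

-4.0000

w1 = Gv₀ = (-4, -4)
w2 = Gw1 = (16, 16)
w3 = Gw2 = (-64, -64)
Ratio at component: -64 / 16 = -4.0000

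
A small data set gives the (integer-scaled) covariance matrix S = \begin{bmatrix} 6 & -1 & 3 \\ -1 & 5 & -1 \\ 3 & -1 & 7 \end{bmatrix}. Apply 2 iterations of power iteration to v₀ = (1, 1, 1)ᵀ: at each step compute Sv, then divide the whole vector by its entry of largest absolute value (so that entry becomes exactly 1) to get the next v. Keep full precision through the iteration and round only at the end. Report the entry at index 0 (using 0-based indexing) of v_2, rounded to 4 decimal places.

0.8571

Sv0 = (8.00000, 3.00000, 9.00000); divide by 9.00000 → v1 = (0.88889, 0.33333, 1.00000)
Sv1 = (8.00000, -0.22222, 9.33333); divide by 9.33333 → v2 = (0.85714, -0.02381, 1.00000)
Requested entry of v2: 72/84 = 0.8571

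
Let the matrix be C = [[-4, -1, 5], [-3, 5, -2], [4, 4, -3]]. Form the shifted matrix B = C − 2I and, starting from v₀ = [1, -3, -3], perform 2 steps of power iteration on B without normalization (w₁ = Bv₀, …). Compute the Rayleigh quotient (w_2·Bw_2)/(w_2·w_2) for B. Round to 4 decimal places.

-10.3425

B = C − 2I has rows (-6, -1, 5); (-3, 3, -2); (4, 4, -5)
w1 = Bv₀ = ((-6)·1 + (-1)·(-3) + 5·(-3); (-3)·1 + 3·(-3) + (-2)·(-3); 4·1 + 4·(-3) + (-5)·(-3)) = (-18, -6, 7)
w2 = Bw1 = ((-6)·(-18) + (-1)·(-6) + 5·7; (-3)·(-18) + 3·(-6) + (-2)·7; 4·(-18) + 4·(-6) + (-5)·7) = (149, 22, -131)
Bw2 = (-1571, -119, 1339)
w2·Bw2 = -412106; w2·w2 = 39846; μ ≈ -412106/39846 = -10.3425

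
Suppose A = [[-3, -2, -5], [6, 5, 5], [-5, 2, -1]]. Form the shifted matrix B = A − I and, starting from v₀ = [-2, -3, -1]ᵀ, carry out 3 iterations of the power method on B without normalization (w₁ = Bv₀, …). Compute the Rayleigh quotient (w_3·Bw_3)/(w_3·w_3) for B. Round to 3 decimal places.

-6.352

B = A − I has rows (-4, -2, -5); (6, 4, 5); (-5, 2, -2)
w1 = Bv₀ = ((-4)·(-2) + (-2)·(-3) + (-5)·(-1); 6·(-2) + 4·(-3) + 5·(-1); (-5)·(-2) + 2·(-3) + (-2)·(-1)) = (19, -29, 6)
w2 = Bw1 = ((-4)·19 + (-2)·(-29) + (-5)·6; 6·19 + 4·(-29) + 5·6; (-5)·19 + 2·(-29) + (-2)·6) = (-48, 28, -165)
w3 = Bw2 = (961, -1001, 626)
Bw3 = (-4972, 4892, -8059)
w3·Bw3 = -14719918; w3·w3 = 2317398; μ ≈ -14719918/2317398 = -6.352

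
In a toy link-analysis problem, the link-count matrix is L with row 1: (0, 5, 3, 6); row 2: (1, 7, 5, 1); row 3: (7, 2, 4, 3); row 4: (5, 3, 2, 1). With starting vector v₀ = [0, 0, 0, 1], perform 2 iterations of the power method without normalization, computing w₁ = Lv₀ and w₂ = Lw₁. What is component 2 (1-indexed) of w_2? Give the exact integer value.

w1 = Lv₀ = (0·0 + 5·0 + 3·0 + 6·1; 1·0 + 7·0 + 5·0 + 1·1; 7·0 + 2·0 + 4·0 + 3·1; 5·0 + 3·0 + 2·0 + 1·1) = (6, 1, 3, 1)
w2 = Lw1 = (0·6 + 5·1 + 3·3 + 6·1; 1·6 + 7·1 + 5·3 + 1·1; 7·6 + 2·1 + 4·3 + 3·1; 5·6 + 3·1 + 2·3 + 1·1) = (20, 29, 59, 40)
The requested component of w2 is 29.

29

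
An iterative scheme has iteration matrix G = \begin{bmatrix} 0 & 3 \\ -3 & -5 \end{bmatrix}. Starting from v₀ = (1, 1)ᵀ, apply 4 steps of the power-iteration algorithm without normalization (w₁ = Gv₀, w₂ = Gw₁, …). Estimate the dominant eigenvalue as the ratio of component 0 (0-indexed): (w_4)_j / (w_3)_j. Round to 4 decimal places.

w1 = Gv₀ = (0·1 + 3·1; (-3)·1 + (-5)·1) = (3, -8)
w2 = Gw1 = (0·3 + 3·(-8); (-3)·3 + (-5)·(-8)) = (-24, 31)
w3 = Gw2 = (93, -83)
w4 = Gw3 = (-249, 136)
Ratio at component: -249 / 93 = -2.6774

λ ≈ -2.6774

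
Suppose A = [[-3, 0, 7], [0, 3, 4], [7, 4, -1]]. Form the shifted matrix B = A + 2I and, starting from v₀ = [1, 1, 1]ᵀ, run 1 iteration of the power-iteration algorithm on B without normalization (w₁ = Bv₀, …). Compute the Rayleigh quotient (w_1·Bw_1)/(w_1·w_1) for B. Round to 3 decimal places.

B = A + 2I has rows (-1, 0, 7); (0, 5, 4); (7, 4, 1)
w1 = Bv₀ = (6, 9, 12)
Bw1 = (78, 93, 90)
w1·Bw1 = 2385; w1·w1 = 261; μ ≈ 2385/261 = 9.138

9.138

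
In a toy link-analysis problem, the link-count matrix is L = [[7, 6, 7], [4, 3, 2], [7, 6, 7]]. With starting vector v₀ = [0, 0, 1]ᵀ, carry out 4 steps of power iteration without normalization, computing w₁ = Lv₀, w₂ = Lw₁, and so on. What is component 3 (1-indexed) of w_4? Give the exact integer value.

w1 = Lv₀ = (7, 2, 7)
w2 = Lw1 = (110, 48, 110)
w3 = Lw2 = (1828, 804, 1828)
w4 = Lw3 = (30416, 13380, 30416)
The requested component of w4 is 30416.

30416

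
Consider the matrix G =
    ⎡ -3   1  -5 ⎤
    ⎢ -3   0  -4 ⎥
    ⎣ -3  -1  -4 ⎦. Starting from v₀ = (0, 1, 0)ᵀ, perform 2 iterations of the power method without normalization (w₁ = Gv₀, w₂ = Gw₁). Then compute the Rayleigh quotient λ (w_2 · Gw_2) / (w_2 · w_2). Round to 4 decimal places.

-6.8333

w1 = Gv₀ = (1, 0, -1)
w2 = Gw1 = (2, 1, 1)
Gw2 = (-10, -10, -11)
w2·Gw2 = 2·(-10) + 1·(-10) + 1·(-11) = -41; w2·w2 = 2·2 + 1·1 + 1·1 = 6
λ ≈ -41/6 = -6.8333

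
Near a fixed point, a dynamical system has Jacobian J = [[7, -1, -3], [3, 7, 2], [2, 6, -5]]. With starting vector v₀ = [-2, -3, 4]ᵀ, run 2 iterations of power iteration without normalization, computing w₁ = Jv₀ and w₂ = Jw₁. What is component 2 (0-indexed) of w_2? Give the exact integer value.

50

w1 = Jv₀ = (-23, -19, -42)
w2 = Jw1 = (-16, -286, 50)
The requested component of w2 is 50.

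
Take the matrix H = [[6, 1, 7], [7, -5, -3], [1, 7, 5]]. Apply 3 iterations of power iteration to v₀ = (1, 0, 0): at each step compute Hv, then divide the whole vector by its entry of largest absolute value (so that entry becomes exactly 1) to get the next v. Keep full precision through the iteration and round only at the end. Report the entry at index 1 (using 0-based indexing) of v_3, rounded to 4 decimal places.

Hv0 = (6.00000, 7.00000, 1.00000); divide by 7.00000 → v1 = (0.85714, 1.00000, 0.14286)
Hv1 = (7.14286, 0.57143, 8.57143); divide by 8.57143 → v2 = (0.83333, 0.06667, 1.00000)
Hv2 = (12.06667, 2.50000, 6.30000); divide by 12.06667 → v3 = (1.00000, 0.20718, 0.52210)
Requested entry of v3: 150/724 = 0.2072

0.2072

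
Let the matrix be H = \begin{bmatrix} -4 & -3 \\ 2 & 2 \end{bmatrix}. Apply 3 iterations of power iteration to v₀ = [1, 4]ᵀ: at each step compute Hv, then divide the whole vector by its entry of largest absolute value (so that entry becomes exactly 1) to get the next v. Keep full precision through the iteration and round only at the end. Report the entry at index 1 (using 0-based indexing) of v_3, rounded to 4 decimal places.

Hv0 = (-16.00000, 10.00000); divide by -16.00000 → v1 = (1.00000, -0.62500)
Hv1 = (-2.12500, 0.75000); divide by -2.12500 → v2 = (1.00000, -0.35294)
Hv2 = (-2.94118, 1.29412); divide by -2.94118 → v3 = (1.00000, -0.44000)
Requested entry of v3: 44/-100 = -0.4400

-0.4400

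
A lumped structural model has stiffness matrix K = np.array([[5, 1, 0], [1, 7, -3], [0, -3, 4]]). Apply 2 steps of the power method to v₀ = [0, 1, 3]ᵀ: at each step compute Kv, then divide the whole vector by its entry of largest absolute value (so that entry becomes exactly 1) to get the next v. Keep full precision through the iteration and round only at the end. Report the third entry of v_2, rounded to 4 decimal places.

1.0000

Kv0 = (1.00000, -2.00000, 9.00000); divide by 9.00000 → v1 = (0.11111, -0.22222, 1.00000)
Kv1 = (0.33333, -4.44444, 4.66667); divide by 4.66667 → v2 = (0.07143, -0.95238, 1.00000)
Requested entry of v2: 42/42 = 1.0000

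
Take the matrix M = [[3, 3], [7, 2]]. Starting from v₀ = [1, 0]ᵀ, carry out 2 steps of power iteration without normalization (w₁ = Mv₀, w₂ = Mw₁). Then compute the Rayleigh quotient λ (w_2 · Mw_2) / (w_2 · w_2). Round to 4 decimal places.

w1 = Mv₀ = (3, 7)
w2 = Mw1 = (30, 35)
Mw2 = (195, 280)
w2·Mw2 = 30·195 + 35·280 = 15650; w2·w2 = 30·30 + 35·35 = 2125
λ ≈ 15650/2125 = 7.3647

λ ≈ 7.3647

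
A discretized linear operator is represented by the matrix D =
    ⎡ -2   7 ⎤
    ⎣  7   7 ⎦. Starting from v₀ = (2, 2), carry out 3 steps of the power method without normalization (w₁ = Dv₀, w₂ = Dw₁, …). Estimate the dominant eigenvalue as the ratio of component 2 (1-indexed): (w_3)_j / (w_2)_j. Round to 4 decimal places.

w1 = Dv₀ = ((-2)·2 + 7·2; 7·2 + 7·2) = (10, 28)
w2 = Dw1 = ((-2)·10 + 7·28; 7·10 + 7·28) = (176, 266)
w3 = Dw2 = (1510, 3094)
Ratio at component: 3094 / 266 = 11.6316

11.6316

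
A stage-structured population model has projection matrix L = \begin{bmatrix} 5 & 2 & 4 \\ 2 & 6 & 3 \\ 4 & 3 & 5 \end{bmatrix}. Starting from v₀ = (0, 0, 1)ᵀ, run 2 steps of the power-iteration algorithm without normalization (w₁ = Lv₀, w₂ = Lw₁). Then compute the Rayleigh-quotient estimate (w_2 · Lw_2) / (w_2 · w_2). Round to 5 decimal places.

w1 = Lv₀ = (5·0 + 2·0 + 4·1; 2·0 + 6·0 + 3·1; 4·0 + 3·0 + 5·1) = (4, 3, 5)
w2 = Lw1 = (5·4 + 2·3 + 4·5; 2·4 + 6·3 + 3·5; 4·4 + 3·3 + 5·5) = (46, 41, 50)
Lw2 = (512, 488, 557)
w2·Lw2 = 46·512 + 41·488 + 50·557 = 71410; w2·w2 = 46·46 + 41·41 + 50·50 = 6297
λ ≈ 71410/6297 = 11.34032

λ ≈ 11.34032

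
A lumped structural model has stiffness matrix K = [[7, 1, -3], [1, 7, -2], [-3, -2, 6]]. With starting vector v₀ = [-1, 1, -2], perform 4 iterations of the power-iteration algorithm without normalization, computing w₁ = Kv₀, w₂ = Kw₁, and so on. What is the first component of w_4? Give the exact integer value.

7903

w1 = Kv₀ = (7·(-1) + 1·1 + (-3)·(-2); 1·(-1) + 7·1 + (-2)·(-2); (-3)·(-1) + (-2)·1 + 6·(-2)) = (0, 10, -11)
w2 = Kw1 = (7·0 + 1·10 + (-3)·(-11); 1·0 + 7·10 + (-2)·(-11); (-3)·0 + (-2)·10 + 6·(-11)) = (43, 92, -86)
w3 = Kw2 = (651, 859, -829)
w4 = Kw3 = (7903, 8322, -8645)
The requested component of w4 is 7903.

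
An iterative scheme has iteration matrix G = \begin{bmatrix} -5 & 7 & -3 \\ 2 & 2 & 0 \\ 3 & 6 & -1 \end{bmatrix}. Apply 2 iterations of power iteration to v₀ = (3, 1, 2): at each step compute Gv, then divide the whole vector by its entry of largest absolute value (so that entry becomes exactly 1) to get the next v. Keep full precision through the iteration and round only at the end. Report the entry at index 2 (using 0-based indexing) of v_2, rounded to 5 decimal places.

-0.08046

Gv0 = (-14.000000, 8.000000, 13.000000); divide by -14.000000 → v1 = (1.000000, -0.571429, -0.928571)
Gv1 = (-6.214286, 0.857143, 0.500000); divide by -6.214286 → v2 = (1.000000, -0.137931, -0.080460)
Requested entry of v2: -7/87 = -0.08046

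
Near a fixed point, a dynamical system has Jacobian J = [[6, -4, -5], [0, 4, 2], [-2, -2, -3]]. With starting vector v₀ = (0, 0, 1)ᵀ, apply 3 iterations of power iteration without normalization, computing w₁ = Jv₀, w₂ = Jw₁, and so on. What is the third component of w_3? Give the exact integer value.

-3

w1 = Jv₀ = (6·0 + (-4)·0 + (-5)·1; 0·0 + 4·0 + 2·1; (-2)·0 + (-2)·0 + (-3)·1) = (-5, 2, -3)
w2 = Jw1 = (6·(-5) + (-4)·2 + (-5)·(-3); 0·(-5) + 4·2 + 2·(-3); (-2)·(-5) + (-2)·2 + (-3)·(-3)) = (-23, 2, 15)
w3 = Jw2 = (-221, 38, -3)
The requested component of w3 is -3.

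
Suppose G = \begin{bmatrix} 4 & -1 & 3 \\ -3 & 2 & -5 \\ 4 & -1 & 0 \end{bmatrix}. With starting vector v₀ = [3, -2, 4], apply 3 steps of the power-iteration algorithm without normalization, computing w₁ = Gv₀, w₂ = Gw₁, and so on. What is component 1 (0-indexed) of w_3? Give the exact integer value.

-1650

w1 = Gv₀ = (4·3 + (-1)·(-2) + 3·4; (-3)·3 + 2·(-2) + (-5)·4; 4·3 + (-1)·(-2) + 0·4) = (26, -33, 14)
w2 = Gw1 = (4·26 + (-1)·(-33) + 3·14; (-3)·26 + 2·(-33) + (-5)·14; 4·26 + (-1)·(-33) + 0·14) = (179, -214, 137)
w3 = Gw2 = (1341, -1650, 930)
The requested component of w3 is -1650.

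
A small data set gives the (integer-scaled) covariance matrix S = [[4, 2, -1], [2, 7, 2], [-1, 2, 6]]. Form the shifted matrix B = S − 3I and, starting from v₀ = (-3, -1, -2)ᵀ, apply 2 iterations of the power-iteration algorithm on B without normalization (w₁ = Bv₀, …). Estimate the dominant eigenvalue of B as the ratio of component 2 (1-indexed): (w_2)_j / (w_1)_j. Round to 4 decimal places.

B = S − 3I has rows (1, 2, -1); (2, 4, 2); (-1, 2, 3)
w1 = Bv₀ = (-3, -14, -5)
w2 = Bw1 = (-26, -72, -40)
Ratio: -72/-14 = 5.1429

5.1429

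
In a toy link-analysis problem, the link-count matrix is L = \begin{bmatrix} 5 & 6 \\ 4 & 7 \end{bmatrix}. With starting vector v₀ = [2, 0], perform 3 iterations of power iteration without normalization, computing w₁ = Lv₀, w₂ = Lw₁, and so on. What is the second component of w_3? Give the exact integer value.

w1 = Lv₀ = (10, 8)
w2 = Lw1 = (98, 96)
w3 = Lw2 = (1066, 1064)
The requested component of w3 is 1064.

1064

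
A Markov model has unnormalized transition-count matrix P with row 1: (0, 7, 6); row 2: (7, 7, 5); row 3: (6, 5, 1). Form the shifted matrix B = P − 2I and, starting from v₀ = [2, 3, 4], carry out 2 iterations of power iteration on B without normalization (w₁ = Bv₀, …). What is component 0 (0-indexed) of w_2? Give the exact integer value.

399

B = P − 2I has rows (-2, 7, 6); (7, 5, 5); (6, 5, -1)
w1 = Bv₀ = ((-2)·2 + 7·3 + 6·4; 7·2 + 5·3 + 5·4; 6·2 + 5·3 + (-1)·4) = (41, 49, 23)
w2 = Bw1 = ((-2)·41 + 7·49 + 6·23; 7·41 + 5·49 + 5·23; 6·41 + 5·49 + (-1)·23) = (399, 647, 468)
Requested component of w2: 399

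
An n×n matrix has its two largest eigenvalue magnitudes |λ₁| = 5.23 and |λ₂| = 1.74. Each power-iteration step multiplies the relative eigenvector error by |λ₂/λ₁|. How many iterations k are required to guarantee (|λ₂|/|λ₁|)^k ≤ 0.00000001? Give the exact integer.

17

|λ₂/λ₁| = 1.74/5.23 = 0.33270
Need k ≥ ln(0.00000001) / ln(0.33270) = -18.4207 / -1.1005 ≈ 16.738
Smallest integer k satisfying the bound: 17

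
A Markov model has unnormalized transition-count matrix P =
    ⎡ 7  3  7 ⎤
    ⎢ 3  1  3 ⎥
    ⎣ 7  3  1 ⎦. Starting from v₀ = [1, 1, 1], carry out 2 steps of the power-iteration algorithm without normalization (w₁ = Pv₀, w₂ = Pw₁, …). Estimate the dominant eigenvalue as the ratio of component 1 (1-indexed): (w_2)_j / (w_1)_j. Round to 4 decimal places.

λ ≈ 12.7647

w1 = Pv₀ = (7·1 + 3·1 + 7·1; 3·1 + 1·1 + 3·1; 7·1 + 3·1 + 1·1) = (17, 7, 11)
w2 = Pw1 = (7·17 + 3·7 + 7·11; 3·17 + 1·7 + 3·11; 7·17 + 3·7 + 1·11) = (217, 91, 151)
Ratio at component: 217 / 17 = 12.7647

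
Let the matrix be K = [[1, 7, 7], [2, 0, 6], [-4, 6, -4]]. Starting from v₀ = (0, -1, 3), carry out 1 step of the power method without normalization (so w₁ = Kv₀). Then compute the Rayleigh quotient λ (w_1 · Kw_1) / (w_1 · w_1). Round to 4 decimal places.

w1 = Kv₀ = (14, 18, -18)
Kw1 = (14, -80, 124)
w1·Kw1 = 14·14 + 18·(-80) + (-18)·124 = -3476; w1·w1 = 14·14 + 18·18 + (-18)·(-18) = 844
λ ≈ -3476/844 = -4.1185

-4.1185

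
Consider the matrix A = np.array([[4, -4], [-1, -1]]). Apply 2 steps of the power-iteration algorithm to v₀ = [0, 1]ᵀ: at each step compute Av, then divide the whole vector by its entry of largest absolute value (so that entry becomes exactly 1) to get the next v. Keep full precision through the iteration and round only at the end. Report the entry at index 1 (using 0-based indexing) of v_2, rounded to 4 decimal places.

Av0 = (-4.00000, -1.00000); divide by -4.00000 → v1 = (1.00000, 0.25000)
Av1 = (3.00000, -1.25000); divide by 3.00000 → v2 = (1.00000, -0.41667)
Requested entry of v2: 5/-12 = -0.4167

-0.4167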